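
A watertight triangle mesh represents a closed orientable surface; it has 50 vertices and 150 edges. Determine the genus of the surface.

1

Every face is a triangle and each edge borders two faces, so 3F = 2·150, giving F = 100.
χ = V − E + F = 50 − 150 + 100 = 0.
For a closed orientable surface χ = 2 − 2g, so g = (2 − (0))/2 = 1.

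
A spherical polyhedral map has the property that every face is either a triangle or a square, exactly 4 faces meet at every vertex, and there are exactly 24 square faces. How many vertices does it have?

30

Let x be the number of triangles; then F = 24 + x.
Edge–face incidences: 2E = 4·24 + 3·x = 96 + 3x.
Every vertex has degree 4, so 4V = 2E.
Euler: V − E + F = 2 ⇒ (2E)/4 − E + (24 + x) = 2.
Multiply by 8: 2·(2E) − 4·(2E) + 8·(24 + x) = 16, i.e. 192 + 8x − 2·(96 + 3x) = 16.
Collecting terms: 2x = 16, so x = 8.
Then 2E = 96 + 3·8 = 120, so E = 60, V = 2E/4 = 30, F = 24 + 8 = 32.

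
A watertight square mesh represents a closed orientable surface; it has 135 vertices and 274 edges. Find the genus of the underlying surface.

Every face is a square and each edge borders two faces, so 4F = 2·274, giving F = 137.
χ = V − E + F = 135 − 274 + 137 = -2.
For a closed orientable surface χ = 2 − 2g, so g = (2 − (-2))/2 = 2.

2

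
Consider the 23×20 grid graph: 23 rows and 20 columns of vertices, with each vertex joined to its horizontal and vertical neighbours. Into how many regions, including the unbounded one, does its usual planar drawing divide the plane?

419

The grid has V = 23·20 = 460 vertices and E = 23·19 + 20·22 = 877 edges.
F = 2 − V + E = 2 − 460 + 877 = 419.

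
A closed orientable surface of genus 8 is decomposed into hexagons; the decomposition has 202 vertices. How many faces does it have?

χ = 2 − 2·8 = -14, and every face is a hexagon so 6F = 2E.
V − E + F = -14 with E = 6F/2 gives 202 − (6/2 − 1)·F = -14, so F = 108 and E = 324.

108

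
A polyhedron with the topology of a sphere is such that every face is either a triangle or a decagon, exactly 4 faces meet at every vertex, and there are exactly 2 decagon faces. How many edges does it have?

Let x be the number of triangles; then F = 2 + x.
Edge–face incidences: 2E = 10·2 + 3·x = 20 + 3x.
Every vertex has degree 4, so 4V = 2E.
Euler: V − E + F = 2 ⇒ (2E)/4 − E + (2 + x) = 2.
Multiply by 8: 2·(2E) − 4·(2E) + 8·(2 + x) = 16, i.e. 16 + 8x − 2·(20 + 3x) = 16.
Collecting terms: 2x − 24 = 16, so 2x = 40, so x = 20.
Then 2E = 20 + 3·20 = 80, so E = 40, V = 2E/4 = 20, F = 2 + 20 = 22.

40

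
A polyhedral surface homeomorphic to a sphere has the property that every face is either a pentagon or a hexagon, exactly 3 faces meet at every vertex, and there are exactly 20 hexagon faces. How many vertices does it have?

Let x be the number of pentagons; then F = 20 + x.
Edge–face incidences: 2E = 6·20 + 5·x = 120 + 5x.
Every vertex has degree 3, so 3V = 2E.
Euler: V − E + F = 2 ⇒ (2E)/3 − E + (20 + x) = 2.
Multiply by 6: 2·(2E) − 3·(2E) + 6·(20 + x) = 12, i.e. 120 + 6x − (120 + 5x) = 12.
Collecting terms: x = 12.
Then 2E = 120 + 5·12 = 180, so E = 90, V = 2E/3 = 60, F = 20 + 12 = 32.

60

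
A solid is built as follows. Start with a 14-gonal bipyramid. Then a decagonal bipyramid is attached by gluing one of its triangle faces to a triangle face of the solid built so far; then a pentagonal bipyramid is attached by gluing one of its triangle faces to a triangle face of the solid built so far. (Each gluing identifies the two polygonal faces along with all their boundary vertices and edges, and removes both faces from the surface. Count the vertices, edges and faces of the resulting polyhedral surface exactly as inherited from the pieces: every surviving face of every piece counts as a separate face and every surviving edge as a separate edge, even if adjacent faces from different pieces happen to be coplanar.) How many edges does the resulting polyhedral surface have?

A 14-gonal bipyramid: V=16, E=42, F=28.
Attach a decagonal bipyramid (V=12, E=30, F=20) along a 3-gon: merge 3 vertices and 3 edges, delete both glued faces → V=25, E=69, F=46.
Attach a pentagonal bipyramid (V=7, E=15, F=10) along a 3-gon: merge 3 vertices and 3 edges, delete both glued faces → V=29, E=81, F=54.
Check: V − E + F = 29 − 81 + 54 = 2.

81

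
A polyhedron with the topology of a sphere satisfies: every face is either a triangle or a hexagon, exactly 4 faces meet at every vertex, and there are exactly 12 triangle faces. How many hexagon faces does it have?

Let x be the number of hexagons; then F = 12 + x.
Edge–face incidences: 2E = 3·12 + 6·x = 36 + 6x.
Every vertex has degree 4, so 4V = 2E.
Euler: V − E + F = 2 ⇒ (2E)/4 − E + (12 + x) = 2.
Multiply by 8: 2·(2E) − 4·(2E) + 8·(12 + x) = 16, i.e. 96 + 8x − 2·(36 + 6x) = 16.
Collecting terms: −4x + 24 = 16, so −4x = −8, so x = 2.
Then 2E = 36 + 6·2 = 48, so E = 24, V = 2E/4 = 12, F = 12 + 2 = 14.

2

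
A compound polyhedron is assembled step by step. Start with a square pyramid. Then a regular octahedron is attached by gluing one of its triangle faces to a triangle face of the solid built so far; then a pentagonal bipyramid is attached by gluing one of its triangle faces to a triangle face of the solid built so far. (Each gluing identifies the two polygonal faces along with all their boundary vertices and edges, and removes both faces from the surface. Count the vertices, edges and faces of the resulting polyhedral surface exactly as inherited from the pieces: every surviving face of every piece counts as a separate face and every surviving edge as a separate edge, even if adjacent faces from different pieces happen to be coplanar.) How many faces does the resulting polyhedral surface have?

19

A square pyramid: V=5, E=8, F=5.
Attach a regular octahedron (V=6, E=12, F=8) along a 3-gon: merge 3 vertices and 3 edges, delete both glued faces → V=8, E=17, F=11.
Attach a pentagonal bipyramid (V=7, E=15, F=10) along a 3-gon: merge 3 vertices and 3 edges, delete both glued faces → V=12, E=29, F=19.
Check: V − E + F = 12 − 29 + 19 = 2.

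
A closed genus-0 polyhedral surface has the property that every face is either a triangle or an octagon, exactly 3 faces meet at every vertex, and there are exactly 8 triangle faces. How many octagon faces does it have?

6

Let x be the number of octagons; then F = 8 + x.
Edge–face incidences: 2E = 3·8 + 8·x = 24 + 8x.
Every vertex has degree 3, so 3V = 2E.
Euler: V − E + F = 2 ⇒ (2E)/3 − E + (8 + x) = 2.
Multiply by 6: 2·(2E) − 3·(2E) + 6·(8 + x) = 12, i.e. 48 + 6x − (24 + 8x) = 12.
Collecting terms: −2x + 24 = 12, so −2x = −12, so x = 6.
Then 2E = 24 + 8·6 = 72, so E = 36, V = 2E/3 = 24, F = 8 + 6 = 14.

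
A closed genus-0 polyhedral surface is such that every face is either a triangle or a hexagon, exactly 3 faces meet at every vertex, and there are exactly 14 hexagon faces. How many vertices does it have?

Let x be the number of triangles; then F = 14 + x.
Edge–face incidences: 2E = 6·14 + 3·x = 84 + 3x.
Every vertex has degree 3, so 3V = 2E.
Euler: V − E + F = 2 ⇒ (2E)/3 − E + (14 + x) = 2.
Multiply by 6: 2·(2E) − 3·(2E) + 6·(14 + x) = 12, i.e. 84 + 6x − (84 + 3x) = 12.
Collecting terms: 3x = 12, so x = 4.
Then 2E = 84 + 3·4 = 96, so E = 48, V = 2E/3 = 32, F = 14 + 4 = 18.

32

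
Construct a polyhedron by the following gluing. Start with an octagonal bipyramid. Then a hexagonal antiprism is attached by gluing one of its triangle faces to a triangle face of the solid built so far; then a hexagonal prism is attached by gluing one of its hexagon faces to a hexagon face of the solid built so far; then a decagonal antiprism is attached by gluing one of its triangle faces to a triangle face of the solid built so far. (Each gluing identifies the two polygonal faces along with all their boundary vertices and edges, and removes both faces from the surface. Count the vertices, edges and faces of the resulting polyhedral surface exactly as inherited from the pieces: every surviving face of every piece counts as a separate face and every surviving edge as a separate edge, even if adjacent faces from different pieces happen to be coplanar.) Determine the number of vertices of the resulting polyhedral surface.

42

An octagonal bipyramid: V=10, E=24, F=16.
Attach a hexagonal antiprism (V=12, E=24, F=14) along a 3-gon: merge 3 vertices and 3 edges, delete both glued faces → V=19, E=45, F=28.
Attach a hexagonal prism (V=12, E=18, F=8) along a 6-gon: merge 6 vertices and 6 edges, delete both glued faces → V=25, E=57, F=34.
Attach a decagonal antiprism (V=20, E=40, F=22) along a 3-gon: merge 3 vertices and 3 edges, delete both glued faces → V=42, E=94, F=54.
Check: V − E + F = 42 − 94 + 54 = 2.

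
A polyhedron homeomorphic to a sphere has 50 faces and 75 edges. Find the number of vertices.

27

Here V − E + F = 2.
V = 2 + E − F = 2 + 75 − 50 = 27.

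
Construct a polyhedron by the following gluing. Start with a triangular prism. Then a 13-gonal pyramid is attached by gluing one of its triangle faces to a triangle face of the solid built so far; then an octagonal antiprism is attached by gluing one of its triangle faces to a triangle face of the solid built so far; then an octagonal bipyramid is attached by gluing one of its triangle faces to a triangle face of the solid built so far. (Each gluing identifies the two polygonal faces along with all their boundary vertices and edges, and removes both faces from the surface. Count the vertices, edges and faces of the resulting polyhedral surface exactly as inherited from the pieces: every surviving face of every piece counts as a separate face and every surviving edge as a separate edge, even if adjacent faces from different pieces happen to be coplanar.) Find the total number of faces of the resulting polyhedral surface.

A triangular prism: V=6, E=9, F=5.
Attach a 13-gonal pyramid (V=14, E=26, F=14) along a 3-gon: merge 3 vertices and 3 edges, delete both glued faces → V=17, E=32, F=17.
Attach an octagonal antiprism (V=16, E=32, F=18) along a 3-gon: merge 3 vertices and 3 edges, delete both glued faces → V=30, E=61, F=33.
Attach an octagonal bipyramid (V=10, E=24, F=16) along a 3-gon: merge 3 vertices and 3 edges, delete both glued faces → V=37, E=82, F=47.
Check: V − E + F = 37 − 82 + 47 = 2.

47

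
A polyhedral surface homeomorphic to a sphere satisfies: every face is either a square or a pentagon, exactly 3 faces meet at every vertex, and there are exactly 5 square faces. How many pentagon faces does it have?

2

Let x be the number of pentagons; then F = 5 + x.
Edge–face incidences: 2E = 4·5 + 5·x = 20 + 5x.
Every vertex has degree 3, so 3V = 2E.
Euler: V − E + F = 2 ⇒ (2E)/3 − E + (5 + x) = 2.
Multiply by 6: 2·(2E) − 3·(2E) + 6·(5 + x) = 12, i.e. 30 + 6x − (20 + 5x) = 12.
Collecting terms: x + 10 = 12, so x = 2.
Then 2E = 20 + 5·2 = 30, so E = 15, V = 2E/3 = 10, F = 5 + 2 = 7.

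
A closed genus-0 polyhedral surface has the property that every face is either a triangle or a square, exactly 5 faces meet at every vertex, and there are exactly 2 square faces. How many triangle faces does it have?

Let x be the number of triangles; then F = 2 + x.
Edge–face incidences: 2E = 4·2 + 3·x = 8 + 3x.
Every vertex has degree 5, so 5V = 2E.
Euler: V − E + F = 2 ⇒ (2E)/5 − E + (2 + x) = 2.
Multiply by 10: 2·(2E) − 5·(2E) + 10·(2 + x) = 20, i.e. 20 + 10x − 3·(8 + 3x) = 20.
Collecting terms: x − 4 = 20, so x = 24.
Then 2E = 8 + 3·24 = 80, so E = 40, V = 2E/5 = 16, F = 2 + 24 = 26.

24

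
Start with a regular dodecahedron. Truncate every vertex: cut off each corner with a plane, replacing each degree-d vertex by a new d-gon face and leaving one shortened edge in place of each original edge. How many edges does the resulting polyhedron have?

The base solid has V = 20, E = 30, F = 12.
Truncation replaces each original edge-end by a new vertex, so V′ = 2E = 60.
Each original edge survives, and each old vertex of degree d contributes d new edges; summing degrees gives Σd = 2E, so E′ = E + 2E = 3E = 90.
Each original face survives and each original vertex becomes one new face: F′ = F + V = 32.

90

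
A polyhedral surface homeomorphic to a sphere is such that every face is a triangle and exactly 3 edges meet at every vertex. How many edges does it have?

6

Each face has 3 edges and each edge borders two faces, so 2E = 3F.
Each vertex has degree 3, so 3V = 2E and hence V = 3F/3.
Euler: V − E + F = 2 ⇒ (3F/3) − (3F/2) + F = 2.
Multiply by 6: (6 − 9 + 6)F = 12, i.e. 3F = 12.
So F = 4, E = 3·4/2 = 6, V = 3·4/3 = 4.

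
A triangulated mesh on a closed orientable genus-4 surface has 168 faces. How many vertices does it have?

78

χ = 2 − 2·4 = -6, and every face is a triangle so 3F = 2E.
E = 3·168/2 = 252. Then V = -6 + E − F = -6 + 252 − 168 = 78.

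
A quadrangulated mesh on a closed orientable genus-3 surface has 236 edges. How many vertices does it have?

χ = 2 − 2·3 = -4, and every face is a square so 4F = 2E.
F = 2E/4 = 118. Then V = -4 + E − F = -4 + 236 − 118 = 114.

114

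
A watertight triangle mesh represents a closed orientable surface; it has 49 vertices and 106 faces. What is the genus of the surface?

Every face is a triangle, so 2E = 3·106 = 318, giving E = 159.
χ = V − E + F = 49 − 159 + 106 = -4.
For a closed orientable surface χ = 2 − 2g, so g = (2 − (-4))/2 = 3.

3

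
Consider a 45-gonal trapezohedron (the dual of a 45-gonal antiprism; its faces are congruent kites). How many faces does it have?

90

The n-trapezohedron (dual of the n-antiprism) has V = 2·45 + 2 = 92, E = 4·45 = 180, F = 2·45 = 90.
Check: V − E + F = 92 − 180 + 90 = 2.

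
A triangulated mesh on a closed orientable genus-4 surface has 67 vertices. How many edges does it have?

219

χ = 2 − 2·4 = -6, and every face is a triangle so 3F = 2E.
V − E + F = -6 with E = 3F/2 gives 67 − (3/2 − 1)·F = -6, so F = 146 and E = 219.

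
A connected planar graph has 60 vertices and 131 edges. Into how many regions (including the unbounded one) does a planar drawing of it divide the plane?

73

Euler's formula for a connected plane graph: V − E + F = 2, so F = 2 − 60 + 131 = 73.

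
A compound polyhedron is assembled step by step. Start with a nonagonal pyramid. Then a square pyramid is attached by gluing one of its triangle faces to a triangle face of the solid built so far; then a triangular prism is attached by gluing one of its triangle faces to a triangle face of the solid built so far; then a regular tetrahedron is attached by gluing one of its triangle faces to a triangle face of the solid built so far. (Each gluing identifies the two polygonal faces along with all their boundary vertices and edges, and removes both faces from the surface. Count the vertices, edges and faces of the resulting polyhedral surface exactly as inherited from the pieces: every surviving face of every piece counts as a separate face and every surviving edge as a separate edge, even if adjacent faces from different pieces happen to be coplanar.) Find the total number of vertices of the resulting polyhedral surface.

16

A nonagonal pyramid: V=10, E=18, F=10.
Attach a square pyramid (V=5, E=8, F=5) along a 3-gon: merge 3 vertices and 3 edges, delete both glued faces → V=12, E=23, F=13.
Attach a triangular prism (V=6, E=9, F=5) along a 3-gon: merge 3 vertices and 3 edges, delete both glued faces → V=15, E=29, F=16.
Attach a regular tetrahedron (V=4, E=6, F=4) along a 3-gon: merge 3 vertices and 3 edges, delete both glued faces → V=16, E=32, F=18.
Check: V − E + F = 16 − 32 + 18 = 2.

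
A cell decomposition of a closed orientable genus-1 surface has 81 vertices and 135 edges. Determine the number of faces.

For a closed orientable surface of genus 1, χ = 2 − 2·1 = 0.
F = 0 − V + E = 0 − 81 + 135 = 54.

54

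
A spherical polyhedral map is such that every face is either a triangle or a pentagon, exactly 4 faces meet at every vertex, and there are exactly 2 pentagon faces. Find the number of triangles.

10

Let x be the number of triangles; then F = 2 + x.
Edge–face incidences: 2E = 5·2 + 3·x = 10 + 3x.
Every vertex has degree 4, so 4V = 2E.
Euler: V − E + F = 2 ⇒ (2E)/4 − E + (2 + x) = 2.
Multiply by 8: 2·(2E) − 4·(2E) + 8·(2 + x) = 16, i.e. 16 + 8x − 2·(10 + 3x) = 16.
Collecting terms: 2x − 4 = 16, so 2x = 20, so x = 10.
Then 2E = 10 + 3·10 = 40, so E = 20, V = 2E/4 = 10, F = 2 + 10 = 12.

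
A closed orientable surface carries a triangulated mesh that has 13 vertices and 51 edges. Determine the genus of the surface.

Every face is a triangle and each edge borders two faces, so 3F = 2·51, giving F = 34.
χ = V − E + F = 13 − 51 + 34 = -4.
For a closed orientable surface χ = 2 − 2g, so g = (2 − (-4))/2 = 3.

3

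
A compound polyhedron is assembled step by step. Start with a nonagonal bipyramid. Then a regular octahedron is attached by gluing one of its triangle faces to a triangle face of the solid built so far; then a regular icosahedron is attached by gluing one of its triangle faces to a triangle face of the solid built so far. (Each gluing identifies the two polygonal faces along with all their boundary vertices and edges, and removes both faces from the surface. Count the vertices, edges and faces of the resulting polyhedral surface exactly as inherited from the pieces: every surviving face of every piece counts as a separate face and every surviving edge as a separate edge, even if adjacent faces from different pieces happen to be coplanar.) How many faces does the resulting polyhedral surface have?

42

A nonagonal bipyramid: V=11, E=27, F=18.
Attach a regular octahedron (V=6, E=12, F=8) along a 3-gon: merge 3 vertices and 3 edges, delete both glued faces → V=14, E=36, F=24.
Attach a regular icosahedron (V=12, E=30, F=20) along a 3-gon: merge 3 vertices and 3 edges, delete both glued faces → V=23, E=63, F=42.
Check: V − E + F = 23 − 63 + 42 = 2.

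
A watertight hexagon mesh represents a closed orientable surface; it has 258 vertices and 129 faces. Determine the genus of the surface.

Every face is a hexagon, so 2E = 6·129 = 774, giving E = 387.
χ = V − E + F = 258 − 387 + 129 = 0.
For a closed orientable surface χ = 2 − 2g, so g = (2 − (0))/2 = 1.

1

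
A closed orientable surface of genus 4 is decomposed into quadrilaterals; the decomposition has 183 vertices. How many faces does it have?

χ = 2 − 2·4 = -6, and every face is a square so 4F = 2E.
V − E + F = -6 with E = 4F/2 gives 183 − (4/2 − 1)·F = -6, so F = 189 and E = 378.

189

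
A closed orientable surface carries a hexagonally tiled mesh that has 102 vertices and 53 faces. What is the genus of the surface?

Every face is a hexagon, so 2E = 6·53 = 318, giving E = 159.
χ = V − E + F = 102 − 159 + 53 = -4.
For a closed orientable surface χ = 2 − 2g, so g = (2 − (-4))/2 = 3.

3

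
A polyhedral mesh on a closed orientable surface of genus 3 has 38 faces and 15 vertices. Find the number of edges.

57

For a closed orientable surface of genus 3, χ = 2 − 2·3 = -4.
E = V + F − (-4) = 15 + 38 − (-4) = 57.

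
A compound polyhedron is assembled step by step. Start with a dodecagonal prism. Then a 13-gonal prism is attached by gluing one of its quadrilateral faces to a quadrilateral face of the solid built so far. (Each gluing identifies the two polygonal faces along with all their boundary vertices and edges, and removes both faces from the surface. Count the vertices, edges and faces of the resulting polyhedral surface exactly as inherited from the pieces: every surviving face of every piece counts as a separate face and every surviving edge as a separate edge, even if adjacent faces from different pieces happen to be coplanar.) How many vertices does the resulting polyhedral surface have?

46

A dodecagonal prism: V=24, E=36, F=14.
Attach a 13-gonal prism (V=26, E=39, F=15) along a 4-gon: merge 4 vertices and 4 edges, delete both glued faces → V=46, E=71, F=27.
Check: V − E + F = 46 − 71 + 27 = 2.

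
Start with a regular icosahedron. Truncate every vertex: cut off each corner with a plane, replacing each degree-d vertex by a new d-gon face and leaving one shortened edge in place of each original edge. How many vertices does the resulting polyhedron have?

The base solid has V = 12, E = 30, F = 20.
Truncation replaces each original edge-end by a new vertex, so V′ = 2E = 60.
Each original edge survives, and each old vertex of degree d contributes d new edges; summing degrees gives Σd = 2E, so E′ = E + 2E = 3E = 90.
Each original face survives and each original vertex becomes one new face: F′ = F + V = 32.

60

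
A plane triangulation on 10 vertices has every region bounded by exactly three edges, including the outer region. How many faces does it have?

16

In a plane triangulation 3F = 2E and V − E + F = 2, so F = 2V − 4 = 2·10 − 4 = 16.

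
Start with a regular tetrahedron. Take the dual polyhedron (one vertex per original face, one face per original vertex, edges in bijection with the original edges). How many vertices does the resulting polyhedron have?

4

The base solid has V = 4, E = 6, F = 4.
The dual swaps V and F and preserves E: V′ = F = 4, E′ = E = 6, F′ = V = 4.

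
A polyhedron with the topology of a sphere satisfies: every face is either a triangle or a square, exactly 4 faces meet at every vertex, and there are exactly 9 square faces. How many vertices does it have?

Let x be the number of triangles; then F = 9 + x.
Edge–face incidences: 2E = 4·9 + 3·x = 36 + 3x.
Every vertex has degree 4, so 4V = 2E.
Euler: V − E + F = 2 ⇒ (2E)/4 − E + (9 + x) = 2.
Multiply by 8: 2·(2E) − 4·(2E) + 8·(9 + x) = 16, i.e. 72 + 8x − 2·(36 + 3x) = 16.
Collecting terms: 2x = 16, so x = 8.
Then 2E = 36 + 3·8 = 60, so E = 30, V = 2E/4 = 15, F = 9 + 8 = 17.

15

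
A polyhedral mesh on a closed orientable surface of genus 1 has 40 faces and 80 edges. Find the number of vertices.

40

For a closed orientable surface of genus 1, χ = 2 − 2·1 = 0.
V = 0 + E − F = 0 + 80 − 40 = 40.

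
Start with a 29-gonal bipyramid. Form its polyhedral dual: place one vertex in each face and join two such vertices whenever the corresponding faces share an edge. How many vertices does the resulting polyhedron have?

58

The base solid has V = 31, E = 87, F = 58.
The dual swaps V and F and preserves E: V′ = F = 58, E′ = E = 87, F′ = V = 31.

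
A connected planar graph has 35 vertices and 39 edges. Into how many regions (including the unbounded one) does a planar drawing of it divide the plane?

Euler's formula for a connected plane graph: V − E + F = 2, so F = 2 − 35 + 39 = 6.

6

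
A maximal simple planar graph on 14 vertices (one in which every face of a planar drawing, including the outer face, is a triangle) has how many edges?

In a plane triangulation 3F = 2E and V − E + F = 2, so E = 3V − 6 = 3·14 − 6 = 36.

36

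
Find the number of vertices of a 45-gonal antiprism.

90

An antiprism on an n-gon has two n-gon caps and 2n triangles: V = 2·45 = 90, E = 4·45 = 180, F = 2·45 + 2 = 92.
Check: V − E + F = 90 − 180 + 92 = 2.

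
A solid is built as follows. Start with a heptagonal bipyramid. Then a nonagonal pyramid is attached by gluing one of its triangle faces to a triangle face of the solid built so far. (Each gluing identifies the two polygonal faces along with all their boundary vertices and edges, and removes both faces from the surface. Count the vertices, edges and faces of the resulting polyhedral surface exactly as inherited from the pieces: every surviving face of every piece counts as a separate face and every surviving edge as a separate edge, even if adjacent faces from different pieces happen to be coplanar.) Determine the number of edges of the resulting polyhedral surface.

36

A heptagonal bipyramid: V=9, E=21, F=14.
Attach a nonagonal pyramid (V=10, E=18, F=10) along a 3-gon: merge 3 vertices and 3 edges, delete both glued faces → V=16, E=36, F=22.
Check: V − E + F = 16 − 36 + 22 = 2.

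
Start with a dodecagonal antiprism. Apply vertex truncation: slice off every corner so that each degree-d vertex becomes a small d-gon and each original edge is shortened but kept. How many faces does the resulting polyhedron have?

The base solid has V = 24, E = 48, F = 26.
Truncation replaces each original edge-end by a new vertex, so V′ = 2E = 96.
Each original edge survives, and each old vertex of degree d contributes d new edges; summing degrees gives Σd = 2E, so E′ = E + 2E = 3E = 144.
Each original face survives and each original vertex becomes one new face: F′ = F + V = 50.

50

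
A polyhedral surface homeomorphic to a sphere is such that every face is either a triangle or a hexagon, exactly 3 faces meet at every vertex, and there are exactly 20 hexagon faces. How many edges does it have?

66

Let x be the number of triangles; then F = 20 + x.
Edge–face incidences: 2E = 6·20 + 3·x = 120 + 3x.
Every vertex has degree 3, so 3V = 2E.
Euler: V − E + F = 2 ⇒ (2E)/3 − E + (20 + x) = 2.
Multiply by 6: 2·(2E) − 3·(2E) + 6·(20 + x) = 12, i.e. 120 + 6x − (120 + 3x) = 12.
Collecting terms: 3x = 12, so x = 4.
Then 2E = 120 + 3·4 = 132, so E = 66, V = 2E/3 = 44, F = 20 + 4 = 24.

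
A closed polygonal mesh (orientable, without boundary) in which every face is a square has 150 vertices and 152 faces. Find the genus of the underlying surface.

Every face is a square, so 2E = 4·152 = 608, giving E = 304.
χ = V − E + F = 150 − 304 + 152 = -2.
For a closed orientable surface χ = 2 − 2g, so g = (2 − (-2))/2 = 2.

2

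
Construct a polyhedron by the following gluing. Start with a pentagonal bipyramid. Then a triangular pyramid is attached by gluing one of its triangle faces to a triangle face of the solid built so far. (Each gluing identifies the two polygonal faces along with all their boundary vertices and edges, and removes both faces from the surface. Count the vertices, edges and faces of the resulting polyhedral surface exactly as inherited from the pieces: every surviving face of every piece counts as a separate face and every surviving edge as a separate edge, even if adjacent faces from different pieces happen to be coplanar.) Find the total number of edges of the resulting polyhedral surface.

18

A pentagonal bipyramid: V=7, E=15, F=10.
Attach a triangular pyramid (V=4, E=6, F=4) along a 3-gon: merge 3 vertices and 3 edges, delete both glued faces → V=8, E=18, F=12.
Check: V − E + F = 8 − 18 + 12 = 2.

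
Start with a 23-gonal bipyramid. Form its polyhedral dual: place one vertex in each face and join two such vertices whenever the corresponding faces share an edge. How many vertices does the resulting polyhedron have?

The base solid has V = 25, E = 69, F = 46.
The dual swaps V and F and preserves E: V′ = F = 46, E′ = E = 69, F′ = V = 25.

46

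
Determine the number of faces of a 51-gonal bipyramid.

102

A bipyramid over an n-gon has 2n triangular faces and n + 2 vertices: V = 51 + 2 = 53, E = 3·51 = 153, F = 2·51 = 102.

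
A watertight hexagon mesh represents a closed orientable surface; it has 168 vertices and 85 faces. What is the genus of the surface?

Every face is a hexagon, so 2E = 6·85 = 510, giving E = 255.
χ = V − E + F = 168 − 255 + 85 = -2.
For a closed orientable surface χ = 2 − 2g, so g = (2 − (-2))/2 = 2.

2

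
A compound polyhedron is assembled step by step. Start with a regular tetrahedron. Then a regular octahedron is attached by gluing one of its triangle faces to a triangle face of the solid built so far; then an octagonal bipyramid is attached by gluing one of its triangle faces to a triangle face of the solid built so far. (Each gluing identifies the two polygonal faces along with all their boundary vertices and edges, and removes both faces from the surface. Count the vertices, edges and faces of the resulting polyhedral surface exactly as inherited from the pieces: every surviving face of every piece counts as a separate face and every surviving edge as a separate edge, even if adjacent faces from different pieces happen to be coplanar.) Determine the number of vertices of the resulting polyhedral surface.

14

A regular tetrahedron: V=4, E=6, F=4.
Attach a regular octahedron (V=6, E=12, F=8) along a 3-gon: merge 3 vertices and 3 edges, delete both glued faces → V=7, E=15, F=10.
Attach an octagonal bipyramid (V=10, E=24, F=16) along a 3-gon: merge 3 vertices and 3 edges, delete both glued faces → V=14, E=36, F=24.
Check: V − E + F = 14 − 36 + 24 = 2.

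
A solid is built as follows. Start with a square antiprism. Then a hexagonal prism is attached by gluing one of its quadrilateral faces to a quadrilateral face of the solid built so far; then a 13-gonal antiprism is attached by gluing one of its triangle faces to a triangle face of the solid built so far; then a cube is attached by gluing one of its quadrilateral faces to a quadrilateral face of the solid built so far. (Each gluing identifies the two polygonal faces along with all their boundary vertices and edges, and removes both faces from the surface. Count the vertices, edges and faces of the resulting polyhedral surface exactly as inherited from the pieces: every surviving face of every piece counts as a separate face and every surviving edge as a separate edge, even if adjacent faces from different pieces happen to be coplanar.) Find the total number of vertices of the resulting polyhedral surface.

A square antiprism: V=8, E=16, F=10.
Attach a hexagonal prism (V=12, E=18, F=8) along a 4-gon: merge 4 vertices and 4 edges, delete both glued faces → V=16, E=30, F=16.
Attach a 13-gonal antiprism (V=26, E=52, F=28) along a 3-gon: merge 3 vertices and 3 edges, delete both glued faces → V=39, E=79, F=42.
Attach a cube (V=8, E=12, F=6) along a 4-gon: merge 4 vertices and 4 edges, delete both glued faces → V=43, E=87, F=46.
Check: V − E + F = 43 − 87 + 46 = 2.

43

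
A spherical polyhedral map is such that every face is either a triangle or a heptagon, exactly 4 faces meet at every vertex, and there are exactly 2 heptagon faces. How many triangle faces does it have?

Let x be the number of triangles; then F = 2 + x.
Edge–face incidences: 2E = 7·2 + 3·x = 14 + 3x.
Every vertex has degree 4, so 4V = 2E.
Euler: V − E + F = 2 ⇒ (2E)/4 − E + (2 + x) = 2.
Multiply by 8: 2·(2E) − 4·(2E) + 8·(2 + x) = 16, i.e. 16 + 8x − 2·(14 + 3x) = 16.
Collecting terms: 2x − 12 = 16, so 2x = 28, so x = 14.
Then 2E = 14 + 3·14 = 56, so E = 28, V = 2E/4 = 14, F = 2 + 14 = 16.

14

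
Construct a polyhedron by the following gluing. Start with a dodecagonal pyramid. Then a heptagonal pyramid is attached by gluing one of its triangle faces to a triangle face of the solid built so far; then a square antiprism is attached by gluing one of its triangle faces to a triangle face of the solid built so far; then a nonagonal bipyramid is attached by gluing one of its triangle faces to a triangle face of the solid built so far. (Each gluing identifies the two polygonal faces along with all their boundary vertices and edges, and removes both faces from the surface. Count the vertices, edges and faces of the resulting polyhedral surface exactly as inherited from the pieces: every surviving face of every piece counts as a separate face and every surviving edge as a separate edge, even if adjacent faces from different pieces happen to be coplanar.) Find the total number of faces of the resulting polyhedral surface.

43

A dodecagonal pyramid: V=13, E=24, F=13.
Attach a heptagonal pyramid (V=8, E=14, F=8) along a 3-gon: merge 3 vertices and 3 edges, delete both glued faces → V=18, E=35, F=19.
Attach a square antiprism (V=8, E=16, F=10) along a 3-gon: merge 3 vertices and 3 edges, delete both glued faces → V=23, E=48, F=27.
Attach a nonagonal bipyramid (V=11, E=27, F=18) along a 3-gon: merge 3 vertices and 3 edges, delete both glued faces → V=31, E=72, F=43.
Check: V − E + F = 31 − 72 + 43 = 2.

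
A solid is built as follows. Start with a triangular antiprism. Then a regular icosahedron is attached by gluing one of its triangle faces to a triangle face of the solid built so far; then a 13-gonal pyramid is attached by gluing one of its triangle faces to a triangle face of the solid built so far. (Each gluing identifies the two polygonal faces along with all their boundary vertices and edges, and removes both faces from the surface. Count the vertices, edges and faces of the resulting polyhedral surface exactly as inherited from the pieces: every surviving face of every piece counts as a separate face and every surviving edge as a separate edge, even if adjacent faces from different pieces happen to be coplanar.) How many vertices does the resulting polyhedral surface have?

26

A triangular antiprism: V=6, E=12, F=8.
Attach a regular icosahedron (V=12, E=30, F=20) along a 3-gon: merge 3 vertices and 3 edges, delete both glued faces → V=15, E=39, F=26.
Attach a 13-gonal pyramid (V=14, E=26, F=14) along a 3-gon: merge 3 vertices and 3 edges, delete both glued faces → V=26, E=62, F=38.
Check: V − E + F = 26 − 62 + 38 = 2.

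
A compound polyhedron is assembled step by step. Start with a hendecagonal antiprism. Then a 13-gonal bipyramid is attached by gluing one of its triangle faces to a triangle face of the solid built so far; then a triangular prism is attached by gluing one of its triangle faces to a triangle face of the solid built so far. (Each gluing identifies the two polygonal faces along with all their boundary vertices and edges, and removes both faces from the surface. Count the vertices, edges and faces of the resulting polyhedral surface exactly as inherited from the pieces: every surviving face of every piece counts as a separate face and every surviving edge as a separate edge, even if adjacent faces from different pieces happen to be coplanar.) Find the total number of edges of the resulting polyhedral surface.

86

A hendecagonal antiprism: V=22, E=44, F=24.
Attach a 13-gonal bipyramid (V=15, E=39, F=26) along a 3-gon: merge 3 vertices and 3 edges, delete both glued faces → V=34, E=80, F=48.
Attach a triangular prism (V=6, E=9, F=5) along a 3-gon: merge 3 vertices and 3 edges, delete both glued faces → V=37, E=86, F=51.
Check: V − E + F = 37 − 86 + 51 = 2.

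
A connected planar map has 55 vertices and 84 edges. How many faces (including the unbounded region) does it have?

31

Euler's formula for a connected plane graph: V − E + F = 2, so F = 2 − 55 + 84 = 31.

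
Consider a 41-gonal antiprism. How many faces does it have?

84

An antiprism on an n-gon has two n-gon caps and 2n triangles: V = 2·41 = 82, E = 4·41 = 164, F = 2·41 + 2 = 84.
Check: V − E + F = 82 − 164 + 84 = 2.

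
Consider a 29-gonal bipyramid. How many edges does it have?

87

A bipyramid over an n-gon has 2n triangular faces and n + 2 vertices: V = 29 + 2 = 31, E = 3·29 = 87, F = 2·29 = 58.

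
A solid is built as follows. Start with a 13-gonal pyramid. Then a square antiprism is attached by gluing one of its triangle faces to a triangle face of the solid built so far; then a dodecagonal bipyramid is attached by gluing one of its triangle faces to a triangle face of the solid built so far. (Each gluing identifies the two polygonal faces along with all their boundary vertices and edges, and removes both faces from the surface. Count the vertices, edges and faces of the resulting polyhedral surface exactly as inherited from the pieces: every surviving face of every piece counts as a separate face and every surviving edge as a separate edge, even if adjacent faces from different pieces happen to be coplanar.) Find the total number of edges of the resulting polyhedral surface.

A 13-gonal pyramid: V=14, E=26, F=14.
Attach a square antiprism (V=8, E=16, F=10) along a 3-gon: merge 3 vertices and 3 edges, delete both glued faces → V=19, E=39, F=22.
Attach a dodecagonal bipyramid (V=14, E=36, F=24) along a 3-gon: merge 3 vertices and 3 edges, delete both glued faces → V=30, E=72, F=44.
Check: V − E + F = 30 − 72 + 44 = 2.

72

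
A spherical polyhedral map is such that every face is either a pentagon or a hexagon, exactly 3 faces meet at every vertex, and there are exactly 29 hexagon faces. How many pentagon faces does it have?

12

Let x be the number of pentagons; then F = 29 + x.
Edge–face incidences: 2E = 6·29 + 5·x = 174 + 5x.
Every vertex has degree 3, so 3V = 2E.
Euler: V − E + F = 2 ⇒ (2E)/3 − E + (29 + x) = 2.
Multiply by 6: 2·(2E) − 3·(2E) + 6·(29 + x) = 12, i.e. 174 + 6x − (174 + 5x) = 12.
Collecting terms: x = 12.
Then 2E = 174 + 5·12 = 234, so E = 117, V = 2E/3 = 78, F = 29 + 12 = 41.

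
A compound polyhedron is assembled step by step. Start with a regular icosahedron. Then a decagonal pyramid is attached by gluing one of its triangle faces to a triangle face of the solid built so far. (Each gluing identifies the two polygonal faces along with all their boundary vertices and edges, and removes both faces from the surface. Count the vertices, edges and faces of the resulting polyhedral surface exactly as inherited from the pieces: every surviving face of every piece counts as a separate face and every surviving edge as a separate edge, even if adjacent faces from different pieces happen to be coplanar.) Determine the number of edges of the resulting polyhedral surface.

47

A regular icosahedron: V=12, E=30, F=20.
Attach a decagonal pyramid (V=11, E=20, F=11) along a 3-gon: merge 3 vertices and 3 edges, delete both glued faces → V=20, E=47, F=29.
Check: V − E + F = 20 − 47 + 29 = 2.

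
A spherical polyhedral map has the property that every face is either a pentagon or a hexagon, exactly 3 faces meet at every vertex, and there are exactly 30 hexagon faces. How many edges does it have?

Let x be the number of pentagons; then F = 30 + x.
Edge–face incidences: 2E = 6·30 + 5·x = 180 + 5x.
Every vertex has degree 3, so 3V = 2E.
Euler: V − E + F = 2 ⇒ (2E)/3 − E + (30 + x) = 2.
Multiply by 6: 2·(2E) − 3·(2E) + 6·(30 + x) = 12, i.e. 180 + 6x − (180 + 5x) = 12.
Collecting terms: x = 12.
Then 2E = 180 + 5·12 = 240, so E = 120, V = 2E/3 = 80, F = 30 + 12 = 42.

120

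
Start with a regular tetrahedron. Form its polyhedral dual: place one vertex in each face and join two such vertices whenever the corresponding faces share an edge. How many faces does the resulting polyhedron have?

The base solid has V = 4, E = 6, F = 4.
The dual swaps V and F and preserves E: V′ = F = 4, E′ = E = 6, F′ = V = 4.

4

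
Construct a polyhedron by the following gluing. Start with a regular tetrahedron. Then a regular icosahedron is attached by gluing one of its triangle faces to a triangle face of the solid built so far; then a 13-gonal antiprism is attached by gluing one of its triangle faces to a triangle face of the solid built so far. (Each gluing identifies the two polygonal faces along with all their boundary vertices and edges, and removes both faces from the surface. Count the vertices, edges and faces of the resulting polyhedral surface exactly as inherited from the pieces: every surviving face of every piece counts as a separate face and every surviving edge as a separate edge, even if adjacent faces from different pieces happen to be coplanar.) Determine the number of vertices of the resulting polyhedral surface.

36

A regular tetrahedron: V=4, E=6, F=4.
Attach a regular icosahedron (V=12, E=30, F=20) along a 3-gon: merge 3 vertices and 3 edges, delete both glued faces → V=13, E=33, F=22.
Attach a 13-gonal antiprism (V=26, E=52, F=28) along a 3-gon: merge 3 vertices and 3 edges, delete both glued faces → V=36, E=82, F=48.
Check: V − E + F = 36 − 82 + 48 = 2.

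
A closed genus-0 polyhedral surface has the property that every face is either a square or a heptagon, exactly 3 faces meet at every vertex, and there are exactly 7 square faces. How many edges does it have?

21

Let x be the number of heptagons; then F = 7 + x.
Edge–face incidences: 2E = 4·7 + 7·x = 28 + 7x.
Every vertex has degree 3, so 3V = 2E.
Euler: V − E + F = 2 ⇒ (2E)/3 − E + (7 + x) = 2.
Multiply by 6: 2·(2E) − 3·(2E) + 6·(7 + x) = 12, i.e. 42 + 6x − (28 + 7x) = 12.
Collecting terms: −x + 14 = 12, so −x = −2, so x = 2.
Then 2E = 28 + 7·2 = 42, so E = 21, V = 2E/3 = 14, F = 7 + 2 = 9.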